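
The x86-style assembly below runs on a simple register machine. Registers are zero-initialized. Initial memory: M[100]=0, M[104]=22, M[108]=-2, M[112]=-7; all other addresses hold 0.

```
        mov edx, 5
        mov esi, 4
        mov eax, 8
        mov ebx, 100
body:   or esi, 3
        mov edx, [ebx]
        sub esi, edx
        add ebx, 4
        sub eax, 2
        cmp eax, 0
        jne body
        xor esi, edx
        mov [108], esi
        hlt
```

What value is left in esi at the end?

7

edx=5
esi=4
eax=8
ebx=100
esi=4|3=7
edx=M[100]=0
esi=7-0=7
ebx=100+4=104
eax=8-2=6
cmp eax, 0  (cmp 6,0)
jne body: taken
esi=7|3=7
edx=M[104]=22
esi=7-22=-15
ebx=104+4=108
eax=6-2=4
cmp eax, 0  (cmp 4,0)
jne body: taken
esi=(-15)|3=-13
edx=M[108]=-2
esi=(-13)-(-2)=-11
ebx=108+4=112
eax=4-2=2
cmp eax, 0  (cmp 2,0)
jne body: taken
esi=(-11)|3=-9
edx=M[112]=-7
esi=(-9)-(-7)=-2
ebx=112+4=116
eax=2-2=0
cmp eax, 0  (cmp 0,0)
jne body: not taken
esi=(-2)^(-7)=7
mov [108], esi → M[108]=7
halt.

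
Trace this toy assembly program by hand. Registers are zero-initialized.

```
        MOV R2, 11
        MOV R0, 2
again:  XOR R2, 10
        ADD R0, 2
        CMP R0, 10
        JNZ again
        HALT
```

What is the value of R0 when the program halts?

R2=11
R0=2
R2=11^10=1
R0=2+2=4
CMP R0, 10  (cmp 4,10)
JNZ again: taken
R2=1^10=11
R0=4+2=6
CMP R0, 10  (cmp 6,10)
JNZ again: taken
R2=11^10=1
R0=6+2=8
CMP R0, 10  (cmp 8,10)
JNZ again: taken
R2=1^10=11
R0=8+2=10
CMP R0, 10  (cmp 10,10)
JNZ again: not taken
halt.

10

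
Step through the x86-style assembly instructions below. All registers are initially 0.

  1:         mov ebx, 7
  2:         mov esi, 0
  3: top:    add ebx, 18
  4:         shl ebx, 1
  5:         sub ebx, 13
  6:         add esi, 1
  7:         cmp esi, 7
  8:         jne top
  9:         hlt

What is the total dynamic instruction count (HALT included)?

45

ebx=7
esi=0
ebx=7+18=25
ebx=25<<1=50
ebx=50-13=37
esi=0+1=1
cmp esi, 7  (cmp 1,7)
jne top: taken
ebx=37+18=55
ebx=55<<1=110
ebx=110-13=97
esi=1+1=2
cmp esi, 7  (cmp 2,7)
jne top: taken
ebx=97+18=115
ebx=115<<1=230
ebx=230-13=217
esi=2+1=3
cmp esi, 7  (cmp 3,7)
jne top: taken
ebx=217+18=235
ebx=235<<1=470
ebx=470-13=457
esi=3+1=4
cmp esi, 7  (cmp 4,7)
jne top: taken
ebx=457+18=475
ebx=475<<1=950
ebx=950-13=937
esi=4+1=5
cmp esi, 7  (cmp 5,7)
jne top: taken
ebx=937+18=955
ebx=955<<1=1910
ebx=1910-13=1897
esi=5+1=6
cmp esi, 7  (cmp 6,7)
jne top: taken
ebx=1897+18=1915
ebx=1915<<1=3830
ebx=3830-13=3817
esi=6+1=7
cmp esi, 7  (cmp 7,7)
jne top: not taken
halt.
Total executed instructions: 45.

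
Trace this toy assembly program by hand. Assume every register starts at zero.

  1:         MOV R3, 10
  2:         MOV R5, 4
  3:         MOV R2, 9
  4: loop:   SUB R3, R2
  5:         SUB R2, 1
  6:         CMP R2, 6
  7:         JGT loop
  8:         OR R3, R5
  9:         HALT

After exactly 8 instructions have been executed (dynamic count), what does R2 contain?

8

MOV R3, 10 → R3=10
MOV R5, 4 → R5=4
MOV R2, 9 → R2=9
SUB R3, R2 → R3=10-9=1
SUB R2, 1 → R2=9-1=8
CMP R2, 6  (cmp 8,6)
JGT loop: taken
SUB R3, R2 → R3=1-8=-7
After step 8: R2 = 8.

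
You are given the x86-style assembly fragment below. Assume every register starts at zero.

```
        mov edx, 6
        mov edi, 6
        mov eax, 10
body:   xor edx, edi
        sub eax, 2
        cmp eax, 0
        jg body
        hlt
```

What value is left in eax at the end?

mov edx, 6 → edx=6
mov edi, 6 → edi=6
mov eax, 10 → eax=10
xor edx, edi → edx=6^6=0
sub eax, 2 → eax=10-2=8
cmp eax, 0  (cmp 8,0)
jg body: taken
xor edx, edi → edx=0^6=6
sub eax, 2 → eax=8-2=6
cmp eax, 0  (cmp 6,0)
jg body: taken
xor edx, edi → edx=6^6=0
sub eax, 2 → eax=6-2=4
cmp eax, 0  (cmp 4,0)
jg body: taken
xor edx, edi → edx=0^6=6
sub eax, 2 → eax=4-2=2
cmp eax, 0  (cmp 2,0)
jg body: taken
xor edx, edi → edx=6^6=0
sub eax, 2 → eax=2-2=0
cmp eax, 0  (cmp 0,0)
jg body: not taken
halt.

0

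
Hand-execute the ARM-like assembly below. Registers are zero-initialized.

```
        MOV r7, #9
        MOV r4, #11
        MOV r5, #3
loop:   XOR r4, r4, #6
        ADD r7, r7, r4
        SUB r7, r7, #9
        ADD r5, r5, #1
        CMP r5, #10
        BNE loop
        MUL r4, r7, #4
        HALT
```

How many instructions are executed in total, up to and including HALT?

r7=9
r4=11
r5=3
r4=11^6=13
r7=9+13=22
r7=22-9=13
r5=3+1=4
CMP r5, #10  (cmp 4,10)
BNE loop: taken
r4=13^6=11
r7=13+11=24
r7=24-9=15
r5=4+1=5
CMP r5, #10  (cmp 5,10)
BNE loop: taken
r4=11^6=13
r7=15+13=28
r7=28-9=19
r5=5+1=6
CMP r5, #10  (cmp 6,10)
BNE loop: taken
r4=13^6=11
r7=19+11=30
r7=30-9=21
r5=6+1=7
CMP r5, #10  (cmp 7,10)
BNE loop: taken
r4=11^6=13
r7=21+13=34
r7=34-9=25
r5=7+1=8
CMP r5, #10  (cmp 8,10)
BNE loop: taken
r4=13^6=11
r7=25+11=36
r7=36-9=27
r5=8+1=9
CMP r5, #10  (cmp 9,10)
BNE loop: taken
r4=11^6=13
r7=27+13=40
r7=40-9=31
r5=9+1=10
CMP r5, #10  (cmp 10,10)
BNE loop: not taken
r4=31*4=124
halt.
Total executed instructions: 47.

47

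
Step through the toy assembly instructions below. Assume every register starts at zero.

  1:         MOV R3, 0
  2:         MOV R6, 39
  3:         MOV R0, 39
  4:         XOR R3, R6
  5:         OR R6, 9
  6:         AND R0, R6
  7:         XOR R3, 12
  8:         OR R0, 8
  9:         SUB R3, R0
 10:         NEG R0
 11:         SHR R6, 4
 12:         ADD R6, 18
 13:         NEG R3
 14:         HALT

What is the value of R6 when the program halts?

R3=0
R6=39
R0=39
R3=0^39=39
R6=39|9=47
R0=39&47=39
R3=39^12=43
R0=39|8=47
R3=43-47=-4
R0=-(47)=-47
R6=47>>4=2
R6=2+18=20
R3=-(-4)=4
halt.

20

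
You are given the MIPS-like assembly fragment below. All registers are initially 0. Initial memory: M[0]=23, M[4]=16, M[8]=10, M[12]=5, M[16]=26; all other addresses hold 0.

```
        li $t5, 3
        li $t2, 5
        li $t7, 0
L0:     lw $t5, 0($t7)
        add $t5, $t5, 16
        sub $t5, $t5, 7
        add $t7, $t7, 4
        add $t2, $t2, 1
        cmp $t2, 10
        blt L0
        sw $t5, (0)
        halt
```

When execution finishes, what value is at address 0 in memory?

35

$t5=3
$t2=5
$t7=0
$t5=M[0]=23
$t5=23+16=39
$t5=39-7=32
$t7=0+4=4
$t2=5+1=6
cmp $t2, 10  (cmp 6,10)
blt L0: taken
$t5=M[4]=16
$t5=16+16=32
$t5=32-7=25
$t7=4+4=8
$t2=6+1=7
cmp $t2, 10  (cmp 7,10)
blt L0: taken
$t5=M[8]=10
$t5=10+16=26
$t5=26-7=19
$t7=8+4=12
$t2=7+1=8
cmp $t2, 10  (cmp 8,10)
blt L0: taken
$t5=M[12]=5
$t5=5+16=21
$t5=21-7=14
$t7=12+4=16
$t2=8+1=9
cmp $t2, 10  (cmp 9,10)
blt L0: taken
$t5=M[16]=26
$t5=26+16=42
$t5=42-7=35
$t7=16+4=20
$t2=9+1=10
cmp $t2, 10  (cmp 10,10)
blt L0: not taken
sw $t5, (0) → M[0]=35
halt.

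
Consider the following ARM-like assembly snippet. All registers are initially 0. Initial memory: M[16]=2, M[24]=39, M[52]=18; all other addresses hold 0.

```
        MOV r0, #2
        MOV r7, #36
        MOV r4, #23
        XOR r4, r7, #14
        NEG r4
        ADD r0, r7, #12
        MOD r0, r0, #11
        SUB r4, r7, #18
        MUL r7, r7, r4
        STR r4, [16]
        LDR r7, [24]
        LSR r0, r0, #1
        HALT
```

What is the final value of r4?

r0=2
r7=36
r4=23
r4=36^14=42
r4=-(42)=-42
r0=36+12=48
r0=48%11=4
r4=36-18=18
r7=36*18=648
STR r4, [16] → M[16]=18
r7=M[24]=39
r0=4>>1=2
halt.

18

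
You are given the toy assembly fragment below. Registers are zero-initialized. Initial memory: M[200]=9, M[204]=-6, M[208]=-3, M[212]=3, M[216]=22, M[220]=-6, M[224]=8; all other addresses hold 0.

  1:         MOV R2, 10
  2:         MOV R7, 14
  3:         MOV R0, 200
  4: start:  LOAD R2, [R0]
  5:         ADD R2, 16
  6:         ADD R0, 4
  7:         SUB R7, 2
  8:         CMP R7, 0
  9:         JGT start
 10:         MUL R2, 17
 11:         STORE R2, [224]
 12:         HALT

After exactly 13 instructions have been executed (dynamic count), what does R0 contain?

after MOV R2, 10: R2=10
after MOV R7, 14: R7=14
after MOV R0, 200: R0=200
after LOAD R2, [R0]: R2=M[200]=9
after ADD R2, 16: R2=9+16=25
after ADD R0, 4: R0=200+4=204
after SUB R7, 2: R7=14-2=12
CMP R7, 0  (cmp 12,0)
JGT start: taken
after LOAD R2, [R0]: R2=M[204]=-6
after ADD R2, 16: R2=(-6)+16=10
after ADD R0, 4: R0=204+4=208
after SUB R7, 2: R7=12-2=10
After step 13: R0 = 208.

208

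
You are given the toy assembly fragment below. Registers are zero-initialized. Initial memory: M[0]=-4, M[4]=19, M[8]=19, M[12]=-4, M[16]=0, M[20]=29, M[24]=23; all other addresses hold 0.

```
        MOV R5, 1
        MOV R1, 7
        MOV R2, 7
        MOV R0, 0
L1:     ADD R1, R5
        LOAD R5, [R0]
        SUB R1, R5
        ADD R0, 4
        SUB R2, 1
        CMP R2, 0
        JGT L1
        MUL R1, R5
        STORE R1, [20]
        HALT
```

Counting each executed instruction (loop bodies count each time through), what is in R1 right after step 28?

12

MOV R5, 1 → R5=1
MOV R1, 7 → R1=7
MOV R2, 7 → R2=7
MOV R0, 0 → R0=0
ADD R1, R5 → R1=7+1=8
LOAD R5, [R0] → R5=M[0]=-4
SUB R1, R5 → R1=8-(-4)=12
ADD R0, 4 → R0=0+4=4
SUB R2, 1 → R2=7-1=6
CMP R2, 0  (cmp 6,0)
JGT L1: taken
ADD R1, R5 → R1=12+(-4)=8
LOAD R5, [R0] → R5=M[4]=19
SUB R1, R5 → R1=8-19=-11
ADD R0, 4 → R0=4+4=8
SUB R2, 1 → R2=6-1=5
CMP R2, 0  (cmp 5,0)
JGT L1: taken
ADD R1, R5 → R1=(-11)+19=8
LOAD R5, [R0] → R5=M[8]=19
SUB R1, R5 → R1=8-19=-11
ADD R0, 4 → R0=8+4=12
SUB R2, 1 → R2=5-1=4
CMP R2, 0  (cmp 4,0)
JGT L1: taken
ADD R1, R5 → R1=(-11)+19=8
LOAD R5, [R0] → R5=M[12]=-4
SUB R1, R5 → R1=8-(-4)=12
After step 28: R1 = 12.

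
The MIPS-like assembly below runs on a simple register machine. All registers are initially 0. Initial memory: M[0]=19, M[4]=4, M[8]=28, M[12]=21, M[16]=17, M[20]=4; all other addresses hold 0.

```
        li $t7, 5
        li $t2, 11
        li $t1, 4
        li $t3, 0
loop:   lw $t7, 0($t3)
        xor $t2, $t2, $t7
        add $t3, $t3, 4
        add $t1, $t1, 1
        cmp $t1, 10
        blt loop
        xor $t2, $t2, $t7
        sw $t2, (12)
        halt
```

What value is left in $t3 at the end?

after li $t7, 5: $t7=5
after li $t2, 11: $t2=11
after li $t1, 4: $t1=4
after li $t3, 0: $t3=0
after lw $t7, 0($t3): $t7=M[0]=19
after xor $t2, $t2, $t7: $t2=11^19=24
after add $t3, $t3, 4: $t3=0+4=4
after add $t1, $t1, 1: $t1=4+1=5
cmp $t1, 10  (cmp 5,10)
blt loop: taken
after lw $t7, 0($t3): $t7=M[4]=4
after xor $t2, $t2, $t7: $t2=24^4=28
after add $t3, $t3, 4: $t3=4+4=8
after add $t1, $t1, 1: $t1=5+1=6
cmp $t1, 10  (cmp 6,10)
blt loop: taken
after lw $t7, 0($t3): $t7=M[8]=28
after xor $t2, $t2, $t7: $t2=28^28=0
after add $t3, $t3, 4: $t3=8+4=12
after add $t1, $t1, 1: $t1=6+1=7
cmp $t1, 10  (cmp 7,10)
blt loop: taken
after lw $t7, 0($t3): $t7=M[12]=21
after xor $t2, $t2, $t7: $t2=0^21=21
after add $t3, $t3, 4: $t3=12+4=16
after add $t1, $t1, 1: $t1=7+1=8
cmp $t1, 10  (cmp 8,10)
blt loop: taken
after lw $t7, 0($t3): $t7=M[16]=17
after xor $t2, $t2, $t7: $t2=21^17=4
after add $t3, $t3, 4: $t3=16+4=20
after add $t1, $t1, 1: $t1=8+1=9
cmp $t1, 10  (cmp 9,10)
blt loop: taken
after lw $t7, 0($t3): $t7=M[20]=4
after xor $t2, $t2, $t7: $t2=4^4=0
after add $t3, $t3, 4: $t3=20+4=24
after add $t1, $t1, 1: $t1=9+1=10
cmp $t1, 10  (cmp 10,10)
blt loop: not taken
after xor $t2, $t2, $t7: $t2=0^4=4
sw $t2, (12) → M[12]=4
halt.

24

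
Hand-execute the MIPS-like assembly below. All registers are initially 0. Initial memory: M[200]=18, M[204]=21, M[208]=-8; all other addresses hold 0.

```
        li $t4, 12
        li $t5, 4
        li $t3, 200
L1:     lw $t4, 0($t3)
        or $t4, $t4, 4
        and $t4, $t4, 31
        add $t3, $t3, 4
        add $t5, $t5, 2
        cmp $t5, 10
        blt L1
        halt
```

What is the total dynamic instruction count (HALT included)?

after li $t4, 12: $t4=12
after li $t5, 4: $t5=4
after li $t3, 200: $t3=200
after lw $t4, 0($t3): $t4=M[200]=18
after or $t4, $t4, 4: $t4=18|4=22
after and $t4, $t4, 31: $t4=22&31=22
after add $t3, $t3, 4: $t3=200+4=204
after add $t5, $t5, 2: $t5=4+2=6
cmp $t5, 10  (cmp 6,10)
blt L1: taken
after lw $t4, 0($t3): $t4=M[204]=21
after or $t4, $t4, 4: $t4=21|4=21
after and $t4, $t4, 31: $t4=21&31=21
after add $t3, $t3, 4: $t3=204+4=208
after add $t5, $t5, 2: $t5=6+2=8
cmp $t5, 10  (cmp 8,10)
blt L1: taken
after lw $t4, 0($t3): $t4=M[208]=-8
after or $t4, $t4, 4: $t4=(-8)|4=-4
after and $t4, $t4, 31: $t4=(-4)&31=28
after add $t3, $t3, 4: $t3=208+4=212
after add $t5, $t5, 2: $t5=8+2=10
cmp $t5, 10  (cmp 10,10)
blt L1: not taken
halt.
Total executed instructions: 25.

25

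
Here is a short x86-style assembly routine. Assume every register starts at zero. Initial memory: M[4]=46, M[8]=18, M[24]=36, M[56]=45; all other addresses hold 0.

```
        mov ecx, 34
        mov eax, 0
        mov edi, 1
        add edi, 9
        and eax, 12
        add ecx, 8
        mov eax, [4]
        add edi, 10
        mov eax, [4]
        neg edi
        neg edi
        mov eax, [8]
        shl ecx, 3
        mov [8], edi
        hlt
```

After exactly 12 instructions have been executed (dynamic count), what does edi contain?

ecx=34
eax=0
edi=1
edi=1+9=10
eax=0&12=0
ecx=34+8=42
eax=M[4]=46
edi=10+10=20
eax=M[4]=46
edi=-(20)=-20
edi=-(-20)=20
eax=M[8]=18
After step 12: edi = 20.

20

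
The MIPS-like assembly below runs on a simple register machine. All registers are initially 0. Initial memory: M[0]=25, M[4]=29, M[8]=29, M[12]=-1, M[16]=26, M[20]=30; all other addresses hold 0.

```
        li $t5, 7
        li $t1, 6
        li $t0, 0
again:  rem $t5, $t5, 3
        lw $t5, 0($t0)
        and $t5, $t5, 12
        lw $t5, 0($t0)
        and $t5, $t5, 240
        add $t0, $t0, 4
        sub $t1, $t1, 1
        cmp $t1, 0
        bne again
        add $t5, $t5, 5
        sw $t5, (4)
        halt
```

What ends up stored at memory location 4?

after li $t5, 7: $t5=7
after li $t1, 6: $t1=6
after li $t0, 0: $t0=0
after rem $t5, $t5, 3: $t5=7%3=1
after lw $t5, 0($t0): $t5=M[0]=25
after and $t5, $t5, 12: $t5=25&12=8
after lw $t5, 0($t0): $t5=M[0]=25
after and $t5, $t5, 240: $t5=25&240=16
after add $t0, $t0, 4: $t0=0+4=4
after sub $t1, $t1, 1: $t1=6-1=5
cmp $t1, 0  (cmp 5,0)
bne again: taken
after rem $t5, $t5, 3: $t5=16%3=1
after lw $t5, 0($t0): $t5=M[4]=29
after and $t5, $t5, 12: $t5=29&12=12
after lw $t5, 0($t0): $t5=M[4]=29
after and $t5, $t5, 240: $t5=29&240=16
after add $t0, $t0, 4: $t0=4+4=8
after sub $t1, $t1, 1: $t1=5-1=4
cmp $t1, 0  (cmp 4,0)
bne again: taken
after rem $t5, $t5, 3: $t5=16%3=1
after lw $t5, 0($t0): $t5=M[8]=29
after and $t5, $t5, 12: $t5=29&12=12
after lw $t5, 0($t0): $t5=M[8]=29
after and $t5, $t5, 240: $t5=29&240=16
after add $t0, $t0, 4: $t0=8+4=12
after sub $t1, $t1, 1: $t1=4-1=3
cmp $t1, 0  (cmp 3,0)
bne again: taken
after rem $t5, $t5, 3: $t5=16%3=1
after lw $t5, 0($t0): $t5=M[12]=-1
after and $t5, $t5, 12: $t5=(-1)&12=12
after lw $t5, 0($t0): $t5=M[12]=-1
after and $t5, $t5, 240: $t5=(-1)&240=240
after add $t0, $t0, 4: $t0=12+4=16
after sub $t1, $t1, 1: $t1=3-1=2
cmp $t1, 0  (cmp 2,0)
bne again: taken
after rem $t5, $t5, 3: $t5=240%3=0
after lw $t5, 0($t0): $t5=M[16]=26
after and $t5, $t5, 12: $t5=26&12=8
after lw $t5, 0($t0): $t5=M[16]=26
after and $t5, $t5, 240: $t5=26&240=16
after add $t0, $t0, 4: $t0=16+4=20
after sub $t1, $t1, 1: $t1=2-1=1
cmp $t1, 0  (cmp 1,0)
bne again: taken
after rem $t5, $t5, 3: $t5=16%3=1
after lw $t5, 0($t0): $t5=M[20]=30
after and $t5, $t5, 12: $t5=30&12=12
after lw $t5, 0($t0): $t5=M[20]=30
after and $t5, $t5, 240: $t5=30&240=16
after add $t0, $t0, 4: $t0=20+4=24
after sub $t1, $t1, 1: $t1=1-1=0
cmp $t1, 0  (cmp 0,0)
bne again: not taken
after add $t5, $t5, 5: $t5=16+5=21
sw $t5, (4) → M[4]=21
halt.

21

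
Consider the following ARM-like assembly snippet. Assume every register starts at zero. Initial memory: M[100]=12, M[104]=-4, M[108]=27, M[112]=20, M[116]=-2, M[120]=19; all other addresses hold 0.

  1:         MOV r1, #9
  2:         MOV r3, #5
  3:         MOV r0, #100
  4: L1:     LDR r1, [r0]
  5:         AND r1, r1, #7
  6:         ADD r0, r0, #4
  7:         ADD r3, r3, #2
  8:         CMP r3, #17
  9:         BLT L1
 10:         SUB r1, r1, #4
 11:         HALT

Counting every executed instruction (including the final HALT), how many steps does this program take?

41

MOV r1, #9 → r1=9
MOV r3, #5 → r3=5
MOV r0, #100 → r0=100
LDR r1, [r0] → r1=M[100]=12
AND r1, r1, #7 → r1=12&7=4
ADD r0, r0, #4 → r0=100+4=104
ADD r3, r3, #2 → r3=5+2=7
CMP r3, #17  (cmp 7,17)
BLT L1: taken
LDR r1, [r0] → r1=M[104]=-4
AND r1, r1, #7 → r1=(-4)&7=4
ADD r0, r0, #4 → r0=104+4=108
ADD r3, r3, #2 → r3=7+2=9
CMP r3, #17  (cmp 9,17)
BLT L1: taken
LDR r1, [r0] → r1=M[108]=27
AND r1, r1, #7 → r1=27&7=3
ADD r0, r0, #4 → r0=108+4=112
ADD r3, r3, #2 → r3=9+2=11
CMP r3, #17  (cmp 11,17)
BLT L1: taken
LDR r1, [r0] → r1=M[112]=20
AND r1, r1, #7 → r1=20&7=4
ADD r0, r0, #4 → r0=112+4=116
ADD r3, r3, #2 → r3=11+2=13
CMP r3, #17  (cmp 13,17)
BLT L1: taken
LDR r1, [r0] → r1=M[116]=-2
AND r1, r1, #7 → r1=(-2)&7=6
ADD r0, r0, #4 → r0=116+4=120
ADD r3, r3, #2 → r3=13+2=15
CMP r3, #17  (cmp 15,17)
BLT L1: taken
LDR r1, [r0] → r1=M[120]=19
AND r1, r1, #7 → r1=19&7=3
ADD r0, r0, #4 → r0=120+4=124
ADD r3, r3, #2 → r3=15+2=17
CMP r3, #17  (cmp 17,17)
BLT L1: not taken
SUB r1, r1, #4 → r1=3-4=-1
halt.
Total executed instructions: 41.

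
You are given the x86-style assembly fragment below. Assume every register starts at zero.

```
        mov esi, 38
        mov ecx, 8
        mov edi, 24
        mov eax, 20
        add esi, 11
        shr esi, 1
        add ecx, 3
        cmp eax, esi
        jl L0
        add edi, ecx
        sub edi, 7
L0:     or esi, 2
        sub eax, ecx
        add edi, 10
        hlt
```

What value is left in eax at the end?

esi=38
ecx=8
edi=24
eax=20
esi=38+11=49
esi=49>>1=24
ecx=8+3=11
cmp eax, esi  (cmp 20,24)
jl L0: taken
esi=24|2=26
eax=20-11=9
edi=24+10=34
halt.

9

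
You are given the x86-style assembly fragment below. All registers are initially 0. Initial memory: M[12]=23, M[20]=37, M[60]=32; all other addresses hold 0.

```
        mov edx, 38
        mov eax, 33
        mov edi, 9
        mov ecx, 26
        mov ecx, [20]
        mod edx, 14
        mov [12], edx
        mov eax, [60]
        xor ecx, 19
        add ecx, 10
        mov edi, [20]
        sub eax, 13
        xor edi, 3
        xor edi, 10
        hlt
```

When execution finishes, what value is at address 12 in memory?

10

mov edx, 38 → edx=38
mov eax, 33 → eax=33
mov edi, 9 → edi=9
mov ecx, 26 → ecx=26
mov ecx, [20] → ecx=M[20]=37
mod edx, 14 → edx=38%14=10
mov [12], edx → M[12]=10
mov eax, [60] → eax=M[60]=32
xor ecx, 19 → ecx=37^19=54
add ecx, 10 → ecx=54+10=64
mov edi, [20] → edi=M[20]=37
sub eax, 13 → eax=32-13=19
xor edi, 3 → edi=37^3=38
xor edi, 10 → edi=38^10=44
halt.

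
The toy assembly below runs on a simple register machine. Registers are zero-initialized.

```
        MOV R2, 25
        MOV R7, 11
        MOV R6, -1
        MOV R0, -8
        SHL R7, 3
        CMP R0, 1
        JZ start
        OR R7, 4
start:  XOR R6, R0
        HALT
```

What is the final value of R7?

MOV R2, 25 → R2=25
MOV R7, 11 → R7=11
MOV R6, -1 → R6=-1
MOV R0, -8 → R0=-8
SHL R7, 3 → R7=11<<3=88
CMP R0, 1  (cmp -8,1)
JZ start: not taken
OR R7, 4 → R7=88|4=92
XOR R6, R0 → R6=(-1)^(-8)=7
halt.

92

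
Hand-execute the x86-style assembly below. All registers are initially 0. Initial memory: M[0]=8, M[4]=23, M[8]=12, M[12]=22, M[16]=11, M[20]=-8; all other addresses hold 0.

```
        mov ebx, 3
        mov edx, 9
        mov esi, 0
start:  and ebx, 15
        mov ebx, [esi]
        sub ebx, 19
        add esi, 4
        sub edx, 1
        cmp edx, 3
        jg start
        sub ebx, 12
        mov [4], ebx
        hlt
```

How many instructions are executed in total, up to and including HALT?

48

after mov ebx, 3: ebx=3
after mov edx, 9: edx=9
after mov esi, 0: esi=0
after and ebx, 15: ebx=3&15=3
after mov ebx, [esi]: ebx=M[0]=8
after sub ebx, 19: ebx=8-19=-11
after add esi, 4: esi=0+4=4
after sub edx, 1: edx=9-1=8
cmp edx, 3  (cmp 8,3)
jg start: taken
after and ebx, 15: ebx=(-11)&15=5
after mov ebx, [esi]: ebx=M[4]=23
after sub ebx, 19: ebx=23-19=4
after add esi, 4: esi=4+4=8
after sub edx, 1: edx=8-1=7
cmp edx, 3  (cmp 7,3)
jg start: taken
after and ebx, 15: ebx=4&15=4
after mov ebx, [esi]: ebx=M[8]=12
after sub ebx, 19: ebx=12-19=-7
after add esi, 4: esi=8+4=12
after sub edx, 1: edx=7-1=6
cmp edx, 3  (cmp 6,3)
jg start: taken
after and ebx, 15: ebx=(-7)&15=9
after mov ebx, [esi]: ebx=M[12]=22
after sub ebx, 19: ebx=22-19=3
after add esi, 4: esi=12+4=16
after sub edx, 1: edx=6-1=5
cmp edx, 3  (cmp 5,3)
jg start: taken
after and ebx, 15: ebx=3&15=3
after mov ebx, [esi]: ebx=M[16]=11
after sub ebx, 19: ebx=11-19=-8
after add esi, 4: esi=16+4=20
after sub edx, 1: edx=5-1=4
cmp edx, 3  (cmp 4,3)
jg start: taken
after and ebx, 15: ebx=(-8)&15=8
after mov ebx, [esi]: ebx=M[20]=-8
after sub ebx, 19: ebx=(-8)-19=-27
after add esi, 4: esi=20+4=24
after sub edx, 1: edx=4-1=3
cmp edx, 3  (cmp 3,3)
jg start: not taken
after sub ebx, 12: ebx=(-27)-12=-39
mov [4], ebx → M[4]=-39
halt.
Total executed instructions: 48.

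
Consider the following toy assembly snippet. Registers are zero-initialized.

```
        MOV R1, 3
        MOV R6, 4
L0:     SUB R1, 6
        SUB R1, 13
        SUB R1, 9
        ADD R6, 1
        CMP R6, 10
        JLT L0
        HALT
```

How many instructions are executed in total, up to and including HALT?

39

R1=3
R6=4
R1=3-6=-3
R1=(-3)-13=-16
R1=(-16)-9=-25
R6=4+1=5
CMP R6, 10  (cmp 5,10)
JLT L0: taken
R1=(-25)-6=-31
R1=(-31)-13=-44
R1=(-44)-9=-53
R6=5+1=6
CMP R6, 10  (cmp 6,10)
JLT L0: taken
R1=(-53)-6=-59
R1=(-59)-13=-72
R1=(-72)-9=-81
R6=6+1=7
CMP R6, 10  (cmp 7,10)
JLT L0: taken
R1=(-81)-6=-87
R1=(-87)-13=-100
R1=(-100)-9=-109
R6=7+1=8
CMP R6, 10  (cmp 8,10)
JLT L0: taken
R1=(-109)-6=-115
R1=(-115)-13=-128
R1=(-128)-9=-137
R6=8+1=9
CMP R6, 10  (cmp 9,10)
JLT L0: taken
R1=(-137)-6=-143
R1=(-143)-13=-156
R1=(-156)-9=-165
R6=9+1=10
CMP R6, 10  (cmp 10,10)
JLT L0: not taken
halt.
Total executed instructions: 39.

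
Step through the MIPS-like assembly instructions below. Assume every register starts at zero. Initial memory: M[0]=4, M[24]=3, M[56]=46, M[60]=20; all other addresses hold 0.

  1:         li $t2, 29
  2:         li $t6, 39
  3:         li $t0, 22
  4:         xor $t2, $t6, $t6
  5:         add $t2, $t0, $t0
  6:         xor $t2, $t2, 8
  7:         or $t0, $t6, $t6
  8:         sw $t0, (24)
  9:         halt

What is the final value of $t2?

$t2=29
$t6=39
$t0=22
$t2=39^39=0
$t2=22+22=44
$t2=44^8=36
$t0=39|39=39
sw $t0, (24) → M[24]=39
halt.

36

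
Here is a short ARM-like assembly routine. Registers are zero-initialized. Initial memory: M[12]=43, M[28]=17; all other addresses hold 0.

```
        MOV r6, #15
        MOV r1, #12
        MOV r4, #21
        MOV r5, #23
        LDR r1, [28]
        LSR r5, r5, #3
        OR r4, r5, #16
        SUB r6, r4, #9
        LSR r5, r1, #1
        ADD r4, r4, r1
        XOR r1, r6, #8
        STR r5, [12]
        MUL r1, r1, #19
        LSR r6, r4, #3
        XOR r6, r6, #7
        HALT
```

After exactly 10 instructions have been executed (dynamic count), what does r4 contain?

MOV r6, #15 → r6=15
MOV r1, #12 → r1=12
MOV r4, #21 → r4=21
MOV r5, #23 → r5=23
LDR r1, [28] → r1=M[28]=17
LSR r5, r5, #3 → r5=23>>3=2
OR r4, r5, #16 → r4=2|16=18
SUB r6, r4, #9 → r6=18-9=9
LSR r5, r1, #1 → r5=17>>1=8
ADD r4, r4, r1 → r4=18+17=35
After step 10: r4 = 35.

35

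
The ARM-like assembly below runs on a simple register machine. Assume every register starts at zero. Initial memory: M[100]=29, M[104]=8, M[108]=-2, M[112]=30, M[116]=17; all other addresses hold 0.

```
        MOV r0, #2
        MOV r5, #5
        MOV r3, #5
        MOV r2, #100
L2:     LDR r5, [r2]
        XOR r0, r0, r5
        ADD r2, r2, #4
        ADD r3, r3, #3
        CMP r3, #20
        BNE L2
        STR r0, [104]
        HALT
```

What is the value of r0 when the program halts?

-26

r0=2
r5=5
r3=5
r2=100
r5=M[100]=29
r0=2^29=31
r2=100+4=104
r3=5+3=8
CMP r3, #20  (cmp 8,20)
BNE L2: taken
r5=M[104]=8
r0=31^8=23
r2=104+4=108
r3=8+3=11
CMP r3, #20  (cmp 11,20)
BNE L2: taken
r5=M[108]=-2
r0=23^(-2)=-23
r2=108+4=112
r3=11+3=14
CMP r3, #20  (cmp 14,20)
BNE L2: taken
r5=M[112]=30
r0=(-23)^30=-9
r2=112+4=116
r3=14+3=17
CMP r3, #20  (cmp 17,20)
BNE L2: taken
r5=M[116]=17
r0=(-9)^17=-26
r2=116+4=120
r3=17+3=20
CMP r3, #20  (cmp 20,20)
BNE L2: not taken
STR r0, [104] → M[104]=-26
halt.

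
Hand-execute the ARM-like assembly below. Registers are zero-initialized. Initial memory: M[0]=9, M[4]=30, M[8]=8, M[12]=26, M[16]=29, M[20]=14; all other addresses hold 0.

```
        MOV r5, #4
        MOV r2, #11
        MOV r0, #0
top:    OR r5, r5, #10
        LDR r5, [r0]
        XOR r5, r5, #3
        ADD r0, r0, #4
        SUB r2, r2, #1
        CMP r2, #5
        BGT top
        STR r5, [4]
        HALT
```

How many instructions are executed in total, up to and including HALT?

r5=4
r2=11
r0=0
r5=4|10=14
r5=M[0]=9
r5=9^3=10
r0=0+4=4
r2=11-1=10
CMP r2, #5  (cmp 10,5)
BGT top: taken
r5=10|10=10
r5=M[4]=30
r5=30^3=29
r0=4+4=8
r2=10-1=9
CMP r2, #5  (cmp 9,5)
BGT top: taken
r5=29|10=31
r5=M[8]=8
r5=8^3=11
r0=8+4=12
r2=9-1=8
CMP r2, #5  (cmp 8,5)
BGT top: taken
r5=11|10=11
r5=M[12]=26
r5=26^3=25
r0=12+4=16
r2=8-1=7
CMP r2, #5  (cmp 7,5)
BGT top: taken
r5=25|10=27
r5=M[16]=29
r5=29^3=30
r0=16+4=20
r2=7-1=6
CMP r2, #5  (cmp 6,5)
BGT top: taken
r5=30|10=30
r5=M[20]=14
r5=14^3=13
r0=20+4=24
r2=6-1=5
CMP r2, #5  (cmp 5,5)
BGT top: not taken
STR r5, [4] → M[4]=13
halt.
Total executed instructions: 47.

47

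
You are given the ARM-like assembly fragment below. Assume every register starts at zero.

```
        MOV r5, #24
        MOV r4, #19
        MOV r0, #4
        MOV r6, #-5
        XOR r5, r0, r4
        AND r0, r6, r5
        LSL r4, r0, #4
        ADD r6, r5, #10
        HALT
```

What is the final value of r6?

33

MOV r5, #24 → r5=24
MOV r4, #19 → r4=19
MOV r0, #4 → r0=4
MOV r6, #-5 → r6=-5
XOR r5, r0, r4 → r5=4^19=23
AND r0, r6, r5 → r0=(-5)&23=19
LSL r4, r0, #4 → r4=19<<4=304
ADD r6, r5, #10 → r6=23+10=33
halt.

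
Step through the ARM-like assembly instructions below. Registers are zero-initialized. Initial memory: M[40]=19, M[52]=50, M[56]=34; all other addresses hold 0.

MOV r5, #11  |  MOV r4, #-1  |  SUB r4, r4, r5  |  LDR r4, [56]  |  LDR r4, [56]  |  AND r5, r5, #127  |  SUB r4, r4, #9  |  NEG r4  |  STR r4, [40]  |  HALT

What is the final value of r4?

-25

r5=11
r4=-1
r4=(-1)-11=-12
r4=M[56]=34
r4=M[56]=34
r5=11&127=11
r4=34-9=25
r4=-(25)=-25
STR r4, [40] → M[40]=-25
halt.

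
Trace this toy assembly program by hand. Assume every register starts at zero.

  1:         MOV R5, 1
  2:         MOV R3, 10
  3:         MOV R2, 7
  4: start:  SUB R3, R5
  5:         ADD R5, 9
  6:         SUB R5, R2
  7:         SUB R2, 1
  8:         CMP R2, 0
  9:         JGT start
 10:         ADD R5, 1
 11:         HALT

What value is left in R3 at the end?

-74

after MOV R5, 1: R5=1
after MOV R3, 10: R3=10
after MOV R2, 7: R2=7
after SUB R3, R5: R3=10-1=9
after ADD R5, 9: R5=1+9=10
after SUB R5, R2: R5=10-7=3
after SUB R2, 1: R2=7-1=6
CMP R2, 0  (cmp 6,0)
JGT start: taken
after SUB R3, R5: R3=9-3=6
after ADD R5, 9: R5=3+9=12
after SUB R5, R2: R5=12-6=6
after SUB R2, 1: R2=6-1=5
CMP R2, 0  (cmp 5,0)
JGT start: taken
after SUB R3, R5: R3=6-6=0
after ADD R5, 9: R5=6+9=15
after SUB R5, R2: R5=15-5=10
after SUB R2, 1: R2=5-1=4
CMP R2, 0  (cmp 4,0)
JGT start: taken
after SUB R3, R5: R3=0-10=-10
after ADD R5, 9: R5=10+9=19
after SUB R5, R2: R5=19-4=15
after SUB R2, 1: R2=4-1=3
CMP R2, 0  (cmp 3,0)
JGT start: taken
after SUB R3, R5: R3=(-10)-15=-25
after ADD R5, 9: R5=15+9=24
after SUB R5, R2: R5=24-3=21
after SUB R2, 1: R2=3-1=2
CMP R2, 0  (cmp 2,0)
JGT start: taken
after SUB R3, R5: R3=(-25)-21=-46
after ADD R5, 9: R5=21+9=30
after SUB R5, R2: R5=30-2=28
after SUB R2, 1: R2=2-1=1
CMP R2, 0  (cmp 1,0)
JGT start: taken
after SUB R3, R5: R3=(-46)-28=-74
after ADD R5, 9: R5=28+9=37
after SUB R5, R2: R5=37-1=36
after SUB R2, 1: R2=1-1=0
CMP R2, 0  (cmp 0,0)
JGT start: not taken
after ADD R5, 1: R5=36+1=37
halt.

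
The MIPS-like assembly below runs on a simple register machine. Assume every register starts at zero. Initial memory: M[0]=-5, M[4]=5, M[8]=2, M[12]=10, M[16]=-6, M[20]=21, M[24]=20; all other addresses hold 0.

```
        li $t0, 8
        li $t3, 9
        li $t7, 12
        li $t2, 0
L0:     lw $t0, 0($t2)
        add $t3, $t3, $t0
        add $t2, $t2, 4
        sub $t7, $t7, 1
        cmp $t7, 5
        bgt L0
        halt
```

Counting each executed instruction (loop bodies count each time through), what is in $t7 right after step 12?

after li $t0, 8: $t0=8
after li $t3, 9: $t3=9
after li $t7, 12: $t7=12
after li $t2, 0: $t2=0
after lw $t0, 0($t2): $t0=M[0]=-5
after add $t3, $t3, $t0: $t3=9+(-5)=4
after add $t2, $t2, 4: $t2=0+4=4
after sub $t7, $t7, 1: $t7=12-1=11
cmp $t7, 5  (cmp 11,5)
bgt L0: taken
after lw $t0, 0($t2): $t0=M[4]=5
after add $t3, $t3, $t0: $t3=4+5=9
After step 12: $t7 = 11.

11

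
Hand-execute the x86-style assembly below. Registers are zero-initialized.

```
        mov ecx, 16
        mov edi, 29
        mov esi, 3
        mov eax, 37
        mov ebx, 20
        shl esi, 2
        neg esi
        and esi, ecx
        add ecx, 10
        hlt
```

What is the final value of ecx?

mov ecx, 16 → ecx=16
mov edi, 29 → edi=29
mov esi, 3 → esi=3
mov eax, 37 → eax=37
mov ebx, 20 → ebx=20
shl esi, 2 → esi=3<<2=12
neg esi → esi=-(12)=-12
and esi, ecx → esi=(-12)&16=16
add ecx, 10 → ecx=16+10=26
halt.

26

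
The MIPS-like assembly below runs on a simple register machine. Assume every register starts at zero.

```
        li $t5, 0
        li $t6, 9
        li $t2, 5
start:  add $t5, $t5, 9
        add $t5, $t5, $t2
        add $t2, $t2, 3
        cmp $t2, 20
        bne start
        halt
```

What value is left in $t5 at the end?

100

li $t5, 0 → $t5=0
li $t6, 9 → $t6=9
li $t2, 5 → $t2=5
add $t5, $t5, 9 → $t5=0+9=9
add $t5, $t5, $t2 → $t5=9+5=14
add $t2, $t2, 3 → $t2=5+3=8
cmp $t2, 20  (cmp 8,20)
bne start: taken
add $t5, $t5, 9 → $t5=14+9=23
add $t5, $t5, $t2 → $t5=23+8=31
add $t2, $t2, 3 → $t2=8+3=11
cmp $t2, 20  (cmp 11,20)
bne start: taken
add $t5, $t5, 9 → $t5=31+9=40
add $t5, $t5, $t2 → $t5=40+11=51
add $t2, $t2, 3 → $t2=11+3=14
cmp $t2, 20  (cmp 14,20)
bne start: taken
add $t5, $t5, 9 → $t5=51+9=60
add $t5, $t5, $t2 → $t5=60+14=74
add $t2, $t2, 3 → $t2=14+3=17
cmp $t2, 20  (cmp 17,20)
bne start: taken
add $t5, $t5, 9 → $t5=74+9=83
add $t5, $t5, $t2 → $t5=83+17=100
add $t2, $t2, 3 → $t2=17+3=20
cmp $t2, 20  (cmp 20,20)
bne start: not taken
halt.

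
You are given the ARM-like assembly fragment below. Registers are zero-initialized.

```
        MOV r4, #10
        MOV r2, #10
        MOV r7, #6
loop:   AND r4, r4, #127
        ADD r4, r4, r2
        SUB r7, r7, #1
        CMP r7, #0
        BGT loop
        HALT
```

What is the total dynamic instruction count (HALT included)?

34

r4=10
r2=10
r7=6
r4=10&127=10
r4=10+10=20
r7=6-1=5
CMP r7, #0  (cmp 5,0)
BGT loop: taken
r4=20&127=20
r4=20+10=30
r7=5-1=4
CMP r7, #0  (cmp 4,0)
BGT loop: taken
r4=30&127=30
r4=30+10=40
r7=4-1=3
CMP r7, #0  (cmp 3,0)
BGT loop: taken
r4=40&127=40
r4=40+10=50
r7=3-1=2
CMP r7, #0  (cmp 2,0)
BGT loop: taken
r4=50&127=50
r4=50+10=60
r7=2-1=1
CMP r7, #0  (cmp 1,0)
BGT loop: taken
r4=60&127=60
r4=60+10=70
r7=1-1=0
CMP r7, #0  (cmp 0,0)
BGT loop: not taken
halt.
Total executed instructions: 34.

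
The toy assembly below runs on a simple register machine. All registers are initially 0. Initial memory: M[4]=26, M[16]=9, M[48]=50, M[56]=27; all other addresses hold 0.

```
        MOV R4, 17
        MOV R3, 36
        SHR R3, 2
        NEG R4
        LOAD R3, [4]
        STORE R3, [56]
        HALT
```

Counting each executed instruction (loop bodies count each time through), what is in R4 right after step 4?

-17

MOV R4, 17 → R4=17
MOV R3, 36 → R3=36
SHR R3, 2 → R3=36>>2=9
NEG R4 → R4=-(17)=-17
After step 4: R4 = -17.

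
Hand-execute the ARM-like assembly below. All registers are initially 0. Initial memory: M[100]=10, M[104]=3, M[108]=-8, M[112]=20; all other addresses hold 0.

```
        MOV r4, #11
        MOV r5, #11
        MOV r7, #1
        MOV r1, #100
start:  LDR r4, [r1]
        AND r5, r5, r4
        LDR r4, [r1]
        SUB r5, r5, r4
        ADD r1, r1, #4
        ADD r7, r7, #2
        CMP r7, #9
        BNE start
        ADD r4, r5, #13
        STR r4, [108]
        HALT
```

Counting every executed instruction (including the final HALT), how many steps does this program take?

after MOV r4, #11: r4=11
after MOV r5, #11: r5=11
after MOV r7, #1: r7=1
after MOV r1, #100: r1=100
after LDR r4, [r1]: r4=M[100]=10
after AND r5, r5, r4: r5=11&10=10
after LDR r4, [r1]: r4=M[100]=10
after SUB r5, r5, r4: r5=10-10=0
after ADD r1, r1, #4: r1=100+4=104
after ADD r7, r7, #2: r7=1+2=3
CMP r7, #9  (cmp 3,9)
BNE start: taken
after LDR r4, [r1]: r4=M[104]=3
after AND r5, r5, r4: r5=0&3=0
after LDR r4, [r1]: r4=M[104]=3
after SUB r5, r5, r4: r5=0-3=-3
after ADD r1, r1, #4: r1=104+4=108
after ADD r7, r7, #2: r7=3+2=5
CMP r7, #9  (cmp 5,9)
BNE start: taken
after LDR r4, [r1]: r4=M[108]=-8
after AND r5, r5, r4: r5=(-3)&(-8)=-8
after LDR r4, [r1]: r4=M[108]=-8
after SUB r5, r5, r4: r5=(-8)-(-8)=0
after ADD r1, r1, #4: r1=108+4=112
after ADD r7, r7, #2: r7=5+2=7
CMP r7, #9  (cmp 7,9)
BNE start: taken
after LDR r4, [r1]: r4=M[112]=20
after AND r5, r5, r4: r5=0&20=0
after LDR r4, [r1]: r4=M[112]=20
after SUB r5, r5, r4: r5=0-20=-20
after ADD r1, r1, #4: r1=112+4=116
after ADD r7, r7, #2: r7=7+2=9
CMP r7, #9  (cmp 9,9)
BNE start: not taken
after ADD r4, r5, #13: r4=(-20)+13=-7
STR r4, [108] → M[108]=-7
halt.
Total executed instructions: 39.

39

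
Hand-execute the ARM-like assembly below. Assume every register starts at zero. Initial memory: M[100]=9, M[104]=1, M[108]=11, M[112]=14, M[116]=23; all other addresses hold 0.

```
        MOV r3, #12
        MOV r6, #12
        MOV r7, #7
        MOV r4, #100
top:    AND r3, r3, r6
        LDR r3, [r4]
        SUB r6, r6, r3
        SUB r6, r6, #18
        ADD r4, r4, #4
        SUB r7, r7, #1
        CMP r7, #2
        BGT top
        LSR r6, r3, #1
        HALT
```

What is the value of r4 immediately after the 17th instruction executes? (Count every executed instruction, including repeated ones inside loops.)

108

after MOV r3, #12: r3=12
after MOV r6, #12: r6=12
after MOV r7, #7: r7=7
after MOV r4, #100: r4=100
after AND r3, r3, r6: r3=12&12=12
after LDR r3, [r4]: r3=M[100]=9
after SUB r6, r6, r3: r6=12-9=3
after SUB r6, r6, #18: r6=3-18=-15
after ADD r4, r4, #4: r4=100+4=104
after SUB r7, r7, #1: r7=7-1=6
CMP r7, #2  (cmp 6,2)
BGT top: taken
after AND r3, r3, r6: r3=9&(-15)=1
after LDR r3, [r4]: r3=M[104]=1
after SUB r6, r6, r3: r6=(-15)-1=-16
after SUB r6, r6, #18: r6=(-16)-18=-34
after ADD r4, r4, #4: r4=104+4=108
After step 17: r4 = 108.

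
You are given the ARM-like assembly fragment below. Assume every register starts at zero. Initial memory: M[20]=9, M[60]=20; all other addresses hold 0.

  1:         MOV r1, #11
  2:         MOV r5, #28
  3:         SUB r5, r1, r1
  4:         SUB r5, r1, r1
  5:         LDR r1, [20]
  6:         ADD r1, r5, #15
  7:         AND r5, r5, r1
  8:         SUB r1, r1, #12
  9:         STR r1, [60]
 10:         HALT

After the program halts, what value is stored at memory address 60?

3

r1=11
r5=28
r5=11-11=0
r5=11-11=0
r1=M[20]=9
r1=0+15=15
r5=0&15=0
r1=15-12=3
STR r1, [60] → M[60]=3
halt.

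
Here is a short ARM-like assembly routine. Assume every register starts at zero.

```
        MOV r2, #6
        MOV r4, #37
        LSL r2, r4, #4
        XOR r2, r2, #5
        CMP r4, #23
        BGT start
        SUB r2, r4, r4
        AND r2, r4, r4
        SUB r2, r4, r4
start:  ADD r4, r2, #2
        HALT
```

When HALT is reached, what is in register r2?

597

MOV r2, #6 → r2=6
MOV r4, #37 → r4=37
LSL r2, r4, #4 → r2=37<<4=592
XOR r2, r2, #5 → r2=592^5=597
CMP r4, #23  (cmp 37,23)
BGT start: taken
ADD r4, r2, #2 → r4=597+2=599
halt.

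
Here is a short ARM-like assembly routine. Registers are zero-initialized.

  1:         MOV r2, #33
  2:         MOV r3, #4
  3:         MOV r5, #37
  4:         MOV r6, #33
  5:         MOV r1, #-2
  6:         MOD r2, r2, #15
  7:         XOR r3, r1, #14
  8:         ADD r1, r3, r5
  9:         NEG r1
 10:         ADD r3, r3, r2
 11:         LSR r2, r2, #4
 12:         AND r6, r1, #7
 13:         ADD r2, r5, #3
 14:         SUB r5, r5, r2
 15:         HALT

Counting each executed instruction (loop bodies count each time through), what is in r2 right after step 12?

0

after MOV r2, #33: r2=33
after MOV r3, #4: r3=4
after MOV r5, #37: r5=37
after MOV r6, #33: r6=33
after MOV r1, #-2: r1=-2
after MOD r2, r2, #15: r2=33%15=3
after XOR r3, r1, #14: r3=(-2)^14=-16
after ADD r1, r3, r5: r1=(-16)+37=21
after NEG r1: r1=-(21)=-21
after ADD r3, r3, r2: r3=(-16)+3=-13
after LSR r2, r2, #4: r2=3>>4=0
after AND r6, r1, #7: r6=(-21)&7=3
After step 12: r2 = 0.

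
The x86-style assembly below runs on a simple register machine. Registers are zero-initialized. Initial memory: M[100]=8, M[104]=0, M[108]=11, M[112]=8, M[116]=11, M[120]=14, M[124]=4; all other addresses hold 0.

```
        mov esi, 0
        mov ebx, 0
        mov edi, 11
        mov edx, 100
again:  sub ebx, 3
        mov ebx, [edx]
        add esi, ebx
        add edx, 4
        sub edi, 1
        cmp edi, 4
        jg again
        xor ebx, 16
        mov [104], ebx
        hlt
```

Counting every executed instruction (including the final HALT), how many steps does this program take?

56

esi=0
ebx=0
edi=11
edx=100
ebx=0-3=-3
ebx=M[100]=8
esi=0+8=8
edx=100+4=104
edi=11-1=10
cmp edi, 4  (cmp 10,4)
jg again: taken
ebx=8-3=5
ebx=M[104]=0
esi=8+0=8
edx=104+4=108
edi=10-1=9
cmp edi, 4  (cmp 9,4)
jg again: taken
ebx=0-3=-3
ebx=M[108]=11
esi=8+11=19
edx=108+4=112
edi=9-1=8
cmp edi, 4  (cmp 8,4)
jg again: taken
ebx=11-3=8
ebx=M[112]=8
esi=19+8=27
edx=112+4=116
edi=8-1=7
cmp edi, 4  (cmp 7,4)
jg again: taken
ebx=8-3=5
ebx=M[116]=11
esi=27+11=38
edx=116+4=120
edi=7-1=6
cmp edi, 4  (cmp 6,4)
jg again: taken
ebx=11-3=8
ebx=M[120]=14
esi=38+14=52
edx=120+4=124
edi=6-1=5
cmp edi, 4  (cmp 5,4)
jg again: taken
ebx=14-3=11
ebx=M[124]=4
esi=52+4=56
edx=124+4=128
edi=5-1=4
cmp edi, 4  (cmp 4,4)
jg again: not taken
ebx=4^16=20
mov [104], ebx → M[104]=20
halt.
Total executed instructions: 56.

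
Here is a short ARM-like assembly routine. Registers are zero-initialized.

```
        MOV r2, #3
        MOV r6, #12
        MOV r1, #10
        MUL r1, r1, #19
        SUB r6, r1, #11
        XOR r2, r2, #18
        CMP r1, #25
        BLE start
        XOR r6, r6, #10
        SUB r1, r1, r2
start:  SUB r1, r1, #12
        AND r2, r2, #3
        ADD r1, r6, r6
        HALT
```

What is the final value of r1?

r2=3
r6=12
r1=10
r1=10*19=190
r6=190-11=179
r2=3^18=17
CMP r1, #25  (cmp 190,25)
BLE start: not taken
r6=179^10=185
r1=190-17=173
r1=173-12=161
r2=17&3=1
r1=185+185=370
halt.

370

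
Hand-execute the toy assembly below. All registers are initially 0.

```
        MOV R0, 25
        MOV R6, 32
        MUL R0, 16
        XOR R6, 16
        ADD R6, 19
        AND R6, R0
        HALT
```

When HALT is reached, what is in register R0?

400

MOV R0, 25 → R0=25
MOV R6, 32 → R6=32
MUL R0, 16 → R0=25*16=400
XOR R6, 16 → R6=32^16=48
ADD R6, 19 → R6=48+19=67
AND R6, R0 → R6=67&400=0
halt.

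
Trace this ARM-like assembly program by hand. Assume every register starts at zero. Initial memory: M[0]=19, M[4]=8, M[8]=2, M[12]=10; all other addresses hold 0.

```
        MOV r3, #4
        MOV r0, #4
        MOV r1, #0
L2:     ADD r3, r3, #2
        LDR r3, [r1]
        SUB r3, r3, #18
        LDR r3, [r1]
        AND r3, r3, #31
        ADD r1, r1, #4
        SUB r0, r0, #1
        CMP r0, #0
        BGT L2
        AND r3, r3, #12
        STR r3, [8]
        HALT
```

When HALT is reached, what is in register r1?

MOV r3, #4 → r3=4
MOV r0, #4 → r0=4
MOV r1, #0 → r1=0
ADD r3, r3, #2 → r3=4+2=6
LDR r3, [r1] → r3=M[0]=19
SUB r3, r3, #18 → r3=19-18=1
LDR r3, [r1] → r3=M[0]=19
AND r3, r3, #31 → r3=19&31=19
ADD r1, r1, #4 → r1=0+4=4
SUB r0, r0, #1 → r0=4-1=3
CMP r0, #0  (cmp 3,0)
BGT L2: taken
ADD r3, r3, #2 → r3=19+2=21
LDR r3, [r1] → r3=M[4]=8
SUB r3, r3, #18 → r3=8-18=-10
LDR r3, [r1] → r3=M[4]=8
AND r3, r3, #31 → r3=8&31=8
ADD r1, r1, #4 → r1=4+4=8
SUB r0, r0, #1 → r0=3-1=2
CMP r0, #0  (cmp 2,0)
BGT L2: taken
ADD r3, r3, #2 → r3=8+2=10
LDR r3, [r1] → r3=M[8]=2
SUB r3, r3, #18 → r3=2-18=-16
LDR r3, [r1] → r3=M[8]=2
AND r3, r3, #31 → r3=2&31=2
ADD r1, r1, #4 → r1=8+4=12
SUB r0, r0, #1 → r0=2-1=1
CMP r0, #0  (cmp 1,0)
BGT L2: taken
ADD r3, r3, #2 → r3=2+2=4
LDR r3, [r1] → r3=M[12]=10
SUB r3, r3, #18 → r3=10-18=-8
LDR r3, [r1] → r3=M[12]=10
AND r3, r3, #31 → r3=10&31=10
ADD r1, r1, #4 → r1=12+4=16
SUB r0, r0, #1 → r0=1-1=0
CMP r0, #0  (cmp 0,0)
BGT L2: not taken
AND r3, r3, #12 → r3=10&12=8
STR r3, [8] → M[8]=8
halt.

16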